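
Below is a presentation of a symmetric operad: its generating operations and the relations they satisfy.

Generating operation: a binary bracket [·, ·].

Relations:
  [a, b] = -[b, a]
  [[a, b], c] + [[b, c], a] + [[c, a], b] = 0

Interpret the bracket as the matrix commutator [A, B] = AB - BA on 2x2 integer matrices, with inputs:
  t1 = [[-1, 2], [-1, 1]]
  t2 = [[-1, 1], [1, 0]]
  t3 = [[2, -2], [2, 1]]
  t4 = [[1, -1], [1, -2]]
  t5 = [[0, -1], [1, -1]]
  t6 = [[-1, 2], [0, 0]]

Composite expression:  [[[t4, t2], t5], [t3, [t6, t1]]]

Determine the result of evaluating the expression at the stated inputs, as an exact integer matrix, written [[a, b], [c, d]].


[t4, t2] = [[-2, 2], [-4, 2]]
[[t4, t2], t5] = [[-2, 2], [0, 2]]
[t6, t1] = [[-2, 2], [-1, 2]]
[t3, [t6, t1]] = [[-2, -6], [-7, 2]]
[[[t4, t2], t5], [t3, [t6, t1]]] = [[-14, 32], [-28, 14]]

[[-14, 32], [-28, 14]]


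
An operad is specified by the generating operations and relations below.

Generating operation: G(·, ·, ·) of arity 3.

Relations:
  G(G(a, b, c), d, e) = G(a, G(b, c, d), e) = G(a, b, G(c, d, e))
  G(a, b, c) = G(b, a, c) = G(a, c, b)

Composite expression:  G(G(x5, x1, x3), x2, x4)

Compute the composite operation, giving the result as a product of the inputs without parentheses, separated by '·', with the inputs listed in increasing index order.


x1 · x2 · x3 · x4 · x5

Any arrangement under G is one operation, so sort the x-inputs.
G(x5, x1, x3) linearizes to x5 · x1 · x3
G(G(x5, x1, x3), x2, x4) linearizes to x5 · x1 · x3 · x2 · x4
sorting the factors by input index: x1 · x2 · x3 · x4 · x5


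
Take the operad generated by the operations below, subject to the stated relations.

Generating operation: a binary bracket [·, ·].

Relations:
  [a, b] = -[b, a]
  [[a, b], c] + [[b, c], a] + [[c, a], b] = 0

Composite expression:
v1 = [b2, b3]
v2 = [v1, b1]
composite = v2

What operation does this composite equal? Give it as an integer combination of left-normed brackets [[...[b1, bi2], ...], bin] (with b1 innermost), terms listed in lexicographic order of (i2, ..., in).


-[[b1, b2], b3] + [[b1, b3], b2]


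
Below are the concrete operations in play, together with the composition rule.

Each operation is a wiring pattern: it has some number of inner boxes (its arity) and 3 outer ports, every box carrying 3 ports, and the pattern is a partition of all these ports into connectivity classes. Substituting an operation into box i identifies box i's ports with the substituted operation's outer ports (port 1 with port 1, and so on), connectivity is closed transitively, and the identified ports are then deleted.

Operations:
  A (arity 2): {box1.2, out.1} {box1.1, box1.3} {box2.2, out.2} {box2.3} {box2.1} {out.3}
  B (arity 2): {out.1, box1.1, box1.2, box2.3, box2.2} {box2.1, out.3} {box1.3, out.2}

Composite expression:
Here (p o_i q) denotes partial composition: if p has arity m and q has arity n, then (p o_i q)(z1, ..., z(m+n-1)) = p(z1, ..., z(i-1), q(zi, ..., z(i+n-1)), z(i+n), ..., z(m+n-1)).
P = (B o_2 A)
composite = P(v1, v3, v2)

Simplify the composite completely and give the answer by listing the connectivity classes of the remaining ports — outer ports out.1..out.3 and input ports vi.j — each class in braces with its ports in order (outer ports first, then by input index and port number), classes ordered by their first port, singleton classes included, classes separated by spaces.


{out.1, v1.1, v1.2, v2.2} {out.2, v1.3} {out.3, v3.2} {v2.1} {v2.3} {v3.1, v3.3}

Connectivity passes through glued B-boundaries; trace each wire chain.
the subtree at A composes to {out.1, v3.2} {out.2, v2.2} {out.3} {v2.1} {v2.3} {v3.1, v3.3} on (v3, v2); out.j = own outer ports
the subtree at B composes to {out.1, v1.1, v1.2, v2.2} {out.2, v1.3} {out.3, v3.2} {v2.1} {v2.3} {v3.1, v3.3} on (v1, v3, v2); out.j = own outer ports


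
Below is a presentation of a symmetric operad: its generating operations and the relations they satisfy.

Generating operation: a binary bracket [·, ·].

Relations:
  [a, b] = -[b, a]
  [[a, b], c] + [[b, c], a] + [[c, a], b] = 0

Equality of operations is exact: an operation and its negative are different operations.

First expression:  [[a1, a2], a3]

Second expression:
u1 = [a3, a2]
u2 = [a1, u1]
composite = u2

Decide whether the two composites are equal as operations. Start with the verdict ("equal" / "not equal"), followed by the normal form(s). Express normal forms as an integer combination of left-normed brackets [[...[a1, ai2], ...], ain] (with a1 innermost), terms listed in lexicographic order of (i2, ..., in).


not equal; first: [[a1, a2], a3]; second: -[[a1, a2], a3] + [[a1, a3], a2]

Reducing the first expression gives [[a1, a2], a3]
Reducing the second expression gives -[[a1, a2], a3] + [[a1, a3], a2]
Different reductions; not equal.


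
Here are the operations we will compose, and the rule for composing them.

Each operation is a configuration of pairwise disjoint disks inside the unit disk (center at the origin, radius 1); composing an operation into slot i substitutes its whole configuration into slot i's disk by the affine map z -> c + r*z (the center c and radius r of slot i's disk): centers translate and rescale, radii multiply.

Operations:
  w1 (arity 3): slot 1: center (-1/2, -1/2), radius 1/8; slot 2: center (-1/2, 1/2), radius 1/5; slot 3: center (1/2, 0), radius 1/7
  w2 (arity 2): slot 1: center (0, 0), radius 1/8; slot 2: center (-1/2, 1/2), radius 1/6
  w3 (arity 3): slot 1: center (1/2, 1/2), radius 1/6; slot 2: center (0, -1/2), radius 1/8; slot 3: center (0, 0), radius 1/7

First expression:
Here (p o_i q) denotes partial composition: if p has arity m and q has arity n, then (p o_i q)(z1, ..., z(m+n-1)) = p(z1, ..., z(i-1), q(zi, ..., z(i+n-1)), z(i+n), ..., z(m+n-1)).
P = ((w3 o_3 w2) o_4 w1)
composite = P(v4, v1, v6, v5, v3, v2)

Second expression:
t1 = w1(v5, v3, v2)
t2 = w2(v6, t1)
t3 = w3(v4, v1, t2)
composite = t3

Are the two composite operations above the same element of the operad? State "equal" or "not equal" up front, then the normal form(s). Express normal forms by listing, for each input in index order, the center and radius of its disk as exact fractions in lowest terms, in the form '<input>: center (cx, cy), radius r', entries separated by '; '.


equal: each reduces to v1: center (0, -1/2), radius 1/8; v2: center (-5/84, 1/14), radius 1/294; v3: center (-1/12, 1/12), radius 1/210; v4: center (1/2, 1/2), radius 1/6; v5: center (-1/12, 5/84), radius 1/336; v6: center (0, 0), radius 1/56

The first expression reduces to v1: center (0, -1/2), radius 1/8; v2: center (-5/84, 1/14), radius 1/294; v3: center (-1/12, 1/12), radius 1/210; v4: center (1/2, 1/2), radius 1/6; v5: center (-1/12, 5/84), radius 1/336; v6: center (0, 0), radius 1/56
The second expression reduces to v1: center (0, -1/2), radius 1/8; v2: center (-5/84, 1/14), radius 1/294; v3: center (-1/12, 1/12), radius 1/210; v4: center (1/2, 1/2), radius 1/6; v5: center (-1/12, 5/84), radius 1/336; v6: center (0, 0), radius 1/56
The normal forms match — equal.


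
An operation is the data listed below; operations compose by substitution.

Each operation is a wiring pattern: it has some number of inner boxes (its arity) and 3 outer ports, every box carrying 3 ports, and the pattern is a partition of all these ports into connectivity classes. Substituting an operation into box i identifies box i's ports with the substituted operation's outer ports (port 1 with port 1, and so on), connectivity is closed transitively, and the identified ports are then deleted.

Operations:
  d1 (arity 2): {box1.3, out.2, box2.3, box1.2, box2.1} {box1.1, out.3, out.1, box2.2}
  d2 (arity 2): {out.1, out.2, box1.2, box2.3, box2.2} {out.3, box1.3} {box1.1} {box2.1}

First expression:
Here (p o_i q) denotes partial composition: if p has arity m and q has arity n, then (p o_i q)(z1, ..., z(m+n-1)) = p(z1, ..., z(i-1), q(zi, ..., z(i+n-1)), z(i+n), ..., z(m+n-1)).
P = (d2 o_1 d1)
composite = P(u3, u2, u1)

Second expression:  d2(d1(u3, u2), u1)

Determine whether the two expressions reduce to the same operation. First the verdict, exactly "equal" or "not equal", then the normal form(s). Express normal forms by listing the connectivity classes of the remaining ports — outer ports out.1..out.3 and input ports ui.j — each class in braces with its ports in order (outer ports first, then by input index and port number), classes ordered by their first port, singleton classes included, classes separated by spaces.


The first composite normalizes to {out.1, out.2, u1.2, u1.3, u2.1, u2.3, u3.2, u3.3} {out.3, u2.2, u3.1} {u1.1}
The second composite normalizes to {out.1, out.2, u1.2, u1.3, u2.1, u2.3, u3.2, u3.3} {out.3, u2.2, u3.1} {u1.1}
Both agree, so they are equal.

equal; both compose to {out.1, out.2, u1.2, u1.3, u2.1, u2.3, u3.2, u3.3} {out.3, u2.2, u3.1} {u1.1}


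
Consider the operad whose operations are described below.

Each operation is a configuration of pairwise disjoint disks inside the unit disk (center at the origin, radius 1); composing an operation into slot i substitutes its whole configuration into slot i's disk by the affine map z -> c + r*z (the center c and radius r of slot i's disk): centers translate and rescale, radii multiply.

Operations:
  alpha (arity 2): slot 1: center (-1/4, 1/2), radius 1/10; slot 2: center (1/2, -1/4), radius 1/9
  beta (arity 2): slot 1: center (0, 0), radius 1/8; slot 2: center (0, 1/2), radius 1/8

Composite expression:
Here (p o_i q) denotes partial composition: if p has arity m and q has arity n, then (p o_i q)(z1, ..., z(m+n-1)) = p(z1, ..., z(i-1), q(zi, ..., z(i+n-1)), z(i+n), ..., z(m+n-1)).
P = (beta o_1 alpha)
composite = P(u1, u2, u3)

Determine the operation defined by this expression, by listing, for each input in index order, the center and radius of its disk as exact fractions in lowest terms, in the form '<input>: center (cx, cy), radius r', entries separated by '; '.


Nesting under beta composes maps z -> c + r*z down each u-path.
input u1: composing its 2 substitution steps yields center (-1/32, 1/16), radius 1/80
input u2: composing its 2 substitution steps yields center (1/16, -1/32), radius 1/72
input u3: composing its 1 substitution step yields center (0, 1/2), radius 1/8

u1: center (-1/32, 1/16), radius 1/80; u2: center (1/16, -1/32), radius 1/72; u3: center (0, 1/2), radius 1/8


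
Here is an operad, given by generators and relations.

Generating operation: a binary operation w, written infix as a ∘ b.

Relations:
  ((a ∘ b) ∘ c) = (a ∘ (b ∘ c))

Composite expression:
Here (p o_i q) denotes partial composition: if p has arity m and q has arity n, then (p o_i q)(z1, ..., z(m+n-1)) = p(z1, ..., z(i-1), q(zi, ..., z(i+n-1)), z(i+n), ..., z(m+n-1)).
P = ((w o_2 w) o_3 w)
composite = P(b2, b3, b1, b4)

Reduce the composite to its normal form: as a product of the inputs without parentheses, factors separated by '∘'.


b2 ∘ b3 ∘ b1 ∘ b4

Every regrouping of w is equal, so read the b-inputs in written order.
(b1 ∘ b4) unparenthesizes to b1 ∘ b4
(b3 ∘ (b1 ∘ b4)) unparenthesizes to b3 ∘ b1 ∘ b4
(b2 ∘ (b3 ∘ (b1 ∘ b4))) unparenthesizes to b2 ∘ b3 ∘ b1 ∘ b4


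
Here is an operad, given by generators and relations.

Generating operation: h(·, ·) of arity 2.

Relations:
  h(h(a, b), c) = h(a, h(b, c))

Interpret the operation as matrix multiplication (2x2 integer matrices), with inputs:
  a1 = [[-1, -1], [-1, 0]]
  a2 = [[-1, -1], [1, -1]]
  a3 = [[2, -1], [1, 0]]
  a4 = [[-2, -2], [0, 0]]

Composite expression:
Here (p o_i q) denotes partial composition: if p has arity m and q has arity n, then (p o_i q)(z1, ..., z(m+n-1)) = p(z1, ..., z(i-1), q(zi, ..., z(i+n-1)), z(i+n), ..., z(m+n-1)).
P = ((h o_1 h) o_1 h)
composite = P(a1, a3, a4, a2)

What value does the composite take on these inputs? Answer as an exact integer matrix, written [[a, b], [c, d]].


[[0, -12], [0, -8]]


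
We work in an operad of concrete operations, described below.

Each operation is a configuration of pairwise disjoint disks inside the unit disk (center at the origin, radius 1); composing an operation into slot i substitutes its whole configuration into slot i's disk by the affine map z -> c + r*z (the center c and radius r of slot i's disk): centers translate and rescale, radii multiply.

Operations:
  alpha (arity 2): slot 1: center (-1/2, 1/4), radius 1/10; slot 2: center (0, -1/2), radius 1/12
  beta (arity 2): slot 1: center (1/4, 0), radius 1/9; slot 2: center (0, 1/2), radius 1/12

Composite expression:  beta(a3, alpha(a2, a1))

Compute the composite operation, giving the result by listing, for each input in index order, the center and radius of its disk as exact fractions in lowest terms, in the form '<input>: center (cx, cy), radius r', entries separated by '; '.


a1: center (0, 11/24), radius 1/144; a2: center (-1/24, 25/48), radius 1/120; a3: center (1/4, 0), radius 1/9

Nesting under beta composes maps z -> c + r*z down each a-path.
input a3: applying the 1 nested substitution gives center (1/4, 0), radius 1/9
input a2: applying the 2 nested substitutions gives center (-1/24, 25/48), radius 1/120
input a1: applying the 2 nested substitutions gives center (0, 11/24), radius 1/144


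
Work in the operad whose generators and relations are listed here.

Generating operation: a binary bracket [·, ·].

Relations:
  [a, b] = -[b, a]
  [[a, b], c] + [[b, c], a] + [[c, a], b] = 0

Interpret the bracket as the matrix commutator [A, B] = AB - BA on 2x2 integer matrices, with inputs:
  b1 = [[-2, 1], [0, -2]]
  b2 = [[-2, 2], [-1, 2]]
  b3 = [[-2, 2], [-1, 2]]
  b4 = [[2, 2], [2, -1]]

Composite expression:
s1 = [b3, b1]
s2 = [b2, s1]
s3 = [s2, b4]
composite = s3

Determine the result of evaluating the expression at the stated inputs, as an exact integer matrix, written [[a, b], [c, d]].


[[28, -52], [10, -28]]

[b3, b1] = [[1, -4], [0, -1]]
[b2, [b3, b1]] = [[-4, 12], [-2, 4]]
[[b2, [b3, b1]], b4] = [[28, -52], [10, -28]]


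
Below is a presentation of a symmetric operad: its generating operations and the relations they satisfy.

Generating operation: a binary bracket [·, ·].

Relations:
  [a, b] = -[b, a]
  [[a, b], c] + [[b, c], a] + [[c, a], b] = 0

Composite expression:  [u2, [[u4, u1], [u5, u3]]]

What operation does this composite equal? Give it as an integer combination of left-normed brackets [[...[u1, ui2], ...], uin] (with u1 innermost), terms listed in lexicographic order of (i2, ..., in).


-[[[[u1, u4], u3], u5], u2] + [[[[u1, u4], u5], u3], u2]

A multilinear Lie element is pinned by u1-initial words (u1 innermost).
Composite bracket: [u2, [[u4, u1], [u5, u3]]]
Each bracket splits as ab - ba, giving 16 signed words (2^4 = 16).
Collect the words opening with u1:
  the word u1u4u3u5u2 carries sign -1 and contributes -[[[[u1, u4], u3], u5], u2]
  the word u1u4u5u3u2 carries sign +1 and contributes +[[[[u1, u4], u5], u3], u2]


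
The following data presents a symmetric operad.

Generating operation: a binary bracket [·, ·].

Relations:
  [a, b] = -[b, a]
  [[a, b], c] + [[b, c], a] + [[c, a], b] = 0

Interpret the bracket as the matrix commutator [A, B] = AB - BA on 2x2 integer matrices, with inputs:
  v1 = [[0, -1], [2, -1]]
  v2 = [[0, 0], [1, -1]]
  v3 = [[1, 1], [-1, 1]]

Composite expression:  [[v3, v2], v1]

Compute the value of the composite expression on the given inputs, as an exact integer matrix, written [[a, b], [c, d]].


[[-3, -1], [-5, 3]]

[v3, v2] = [[1, -1], [-1, -1]]
[[v3, v2], v1] = [[-3, -1], [-5, 3]]


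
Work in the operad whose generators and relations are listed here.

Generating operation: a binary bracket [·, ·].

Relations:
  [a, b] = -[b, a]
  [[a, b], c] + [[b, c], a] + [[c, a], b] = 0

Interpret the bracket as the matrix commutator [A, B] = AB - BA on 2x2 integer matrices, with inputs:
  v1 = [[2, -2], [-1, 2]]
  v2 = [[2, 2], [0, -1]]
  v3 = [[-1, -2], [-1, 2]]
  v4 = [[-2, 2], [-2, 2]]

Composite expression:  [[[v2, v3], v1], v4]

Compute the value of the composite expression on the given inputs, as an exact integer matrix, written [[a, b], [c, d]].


[[-8, 56], [40, 8]]

[v2, v3] = [[-2, 0], [3, 2]]
[[v2, v3], v1] = [[6, 8], [-4, -6]]
[[[v2, v3], v1], v4] = [[-8, 56], [40, 8]]


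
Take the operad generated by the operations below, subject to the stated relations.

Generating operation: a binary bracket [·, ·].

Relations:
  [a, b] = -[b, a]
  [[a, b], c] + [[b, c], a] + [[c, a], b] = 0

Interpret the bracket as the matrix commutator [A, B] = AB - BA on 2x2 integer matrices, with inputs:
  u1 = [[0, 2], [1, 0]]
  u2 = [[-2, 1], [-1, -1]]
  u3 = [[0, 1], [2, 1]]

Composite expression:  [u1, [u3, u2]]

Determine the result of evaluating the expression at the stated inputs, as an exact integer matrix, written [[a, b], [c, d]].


[u3, u2] = [[-3, 0], [-3, 3]]
[u1, [u3, u2]] = [[-6, 12], [-6, 6]]

[[-6, 12], [-6, 6]]


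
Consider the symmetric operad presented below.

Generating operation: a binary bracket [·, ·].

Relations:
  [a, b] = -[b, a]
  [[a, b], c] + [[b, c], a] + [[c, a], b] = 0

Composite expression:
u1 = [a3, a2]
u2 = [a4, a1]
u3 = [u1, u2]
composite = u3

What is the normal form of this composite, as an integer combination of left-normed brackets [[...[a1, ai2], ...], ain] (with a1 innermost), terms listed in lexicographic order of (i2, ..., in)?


-[[[a1, a4], a2], a3] + [[[a1, a4], a3], a2]

A multilinear Lie element is pinned by a1-initial words (a1 innermost).
Composite bracket: [[a3, a2], [a4, a1]]
Expanding via [a, b] = ab - ba: 8 signed words (2^3 = 8).
Coefficients come from the a1-initial words:
  the word a1a4a2a3 carries sign -1 and contributes -[[[a1, a4], a2], a3]
  the word a1a4a3a2 carries sign +1 and contributes +[[[a1, a4], a3], a2]


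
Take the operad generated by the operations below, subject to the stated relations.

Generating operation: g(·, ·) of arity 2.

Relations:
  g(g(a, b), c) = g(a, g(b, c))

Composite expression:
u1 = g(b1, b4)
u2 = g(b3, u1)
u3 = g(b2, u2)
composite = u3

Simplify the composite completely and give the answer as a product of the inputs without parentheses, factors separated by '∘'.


b2 ∘ b3 ∘ b1 ∘ b4


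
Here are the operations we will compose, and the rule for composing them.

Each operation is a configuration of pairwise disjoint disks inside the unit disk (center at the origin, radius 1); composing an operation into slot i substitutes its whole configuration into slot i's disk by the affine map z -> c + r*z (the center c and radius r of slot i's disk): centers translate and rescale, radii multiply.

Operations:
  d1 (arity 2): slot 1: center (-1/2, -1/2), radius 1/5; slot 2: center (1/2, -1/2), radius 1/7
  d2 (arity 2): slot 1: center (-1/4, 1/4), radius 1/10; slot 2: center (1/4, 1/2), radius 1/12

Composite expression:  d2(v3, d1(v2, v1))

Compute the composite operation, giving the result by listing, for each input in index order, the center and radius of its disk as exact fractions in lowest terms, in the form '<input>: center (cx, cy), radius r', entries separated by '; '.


v1: center (7/24, 11/24), radius 1/84; v2: center (5/24, 11/24), radius 1/60; v3: center (-1/4, 1/4), radius 1/10


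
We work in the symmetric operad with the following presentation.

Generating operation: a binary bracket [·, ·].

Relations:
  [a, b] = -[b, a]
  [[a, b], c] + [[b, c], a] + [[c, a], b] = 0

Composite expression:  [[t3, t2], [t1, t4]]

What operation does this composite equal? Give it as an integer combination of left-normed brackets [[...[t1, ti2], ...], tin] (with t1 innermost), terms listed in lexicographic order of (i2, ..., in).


[[[t1, t4], t2], t3] - [[[t1, t4], t3], t2]

Skip Jacobi rewriting: expand, keep t1-initial words, read off terms.
Composite bracket: [[t3, t2], [t1, t4]]
Expanding via [a, b] = ab - ba: 8 signed words (2^3 = 8).
Collect the words opening with t1:
  the word t1t4t2t3 carries sign +1 and contributes +[[[t1, t4], t2], t3]
  the word t1t4t3t2 carries sign -1 and contributes -[[[t1, t4], t3], t2]


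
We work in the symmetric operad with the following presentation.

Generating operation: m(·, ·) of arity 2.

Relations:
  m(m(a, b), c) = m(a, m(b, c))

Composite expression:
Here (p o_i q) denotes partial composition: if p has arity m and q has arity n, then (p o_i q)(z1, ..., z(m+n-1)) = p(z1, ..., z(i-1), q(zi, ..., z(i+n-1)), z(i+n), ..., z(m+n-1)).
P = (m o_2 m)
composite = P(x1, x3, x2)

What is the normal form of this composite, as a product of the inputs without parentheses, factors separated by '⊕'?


Key point: m is associative — brackets drop, the x-order remains.
m(x3, x2) linearizes to x3 ⊕ x2
m(x1, m(x3, x2)) linearizes to x1 ⊕ x3 ⊕ x2

x1 ⊕ x3 ⊕ x2


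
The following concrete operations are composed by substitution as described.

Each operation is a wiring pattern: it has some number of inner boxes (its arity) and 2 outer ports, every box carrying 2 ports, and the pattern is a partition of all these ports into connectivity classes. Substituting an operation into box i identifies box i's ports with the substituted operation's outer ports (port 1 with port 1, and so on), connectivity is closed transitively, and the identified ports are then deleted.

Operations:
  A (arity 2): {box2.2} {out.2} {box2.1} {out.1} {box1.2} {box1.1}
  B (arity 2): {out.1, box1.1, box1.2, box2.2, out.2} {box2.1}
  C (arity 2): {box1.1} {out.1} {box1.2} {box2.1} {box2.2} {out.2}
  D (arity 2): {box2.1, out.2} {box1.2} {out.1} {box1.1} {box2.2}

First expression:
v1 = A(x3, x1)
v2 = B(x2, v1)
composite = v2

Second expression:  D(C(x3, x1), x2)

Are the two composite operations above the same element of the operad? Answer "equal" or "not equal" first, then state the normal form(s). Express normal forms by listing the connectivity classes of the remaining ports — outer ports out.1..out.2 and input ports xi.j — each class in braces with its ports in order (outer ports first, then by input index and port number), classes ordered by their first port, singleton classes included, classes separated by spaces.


The first composite normalizes to {out.1, out.2, x2.1, x2.2} {x1.1} {x1.2} {x3.1} {x3.2}
The second composite normalizes to {out.1} {out.2, x2.1} {x1.1} {x1.2} {x2.2} {x3.1} {x3.2}
Different reductions; not equal.

not equal; the first gives {out.1, out.2, x2.1, x2.2} {x1.1} {x1.2} {x3.1} {x3.2} and the second {out.1} {out.2, x2.1} {x1.1} {x1.2} {x2.2} {x3.1} {x3.2}


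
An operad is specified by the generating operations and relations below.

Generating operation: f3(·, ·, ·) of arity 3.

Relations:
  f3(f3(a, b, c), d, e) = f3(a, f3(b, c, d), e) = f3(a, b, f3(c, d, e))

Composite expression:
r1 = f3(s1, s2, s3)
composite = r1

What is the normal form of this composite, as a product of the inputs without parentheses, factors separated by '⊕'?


s1 ⊕ s2 ⊕ s3


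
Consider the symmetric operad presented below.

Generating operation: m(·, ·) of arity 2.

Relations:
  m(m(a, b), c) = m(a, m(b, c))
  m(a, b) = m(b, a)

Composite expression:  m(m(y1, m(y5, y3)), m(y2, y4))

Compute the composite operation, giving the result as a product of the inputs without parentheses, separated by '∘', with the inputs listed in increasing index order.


Reordering under m is free, so list the y-inputs canonically.
m(y5, y3) flattens to y5 ∘ y3
m(y1, m(y5, y3)) flattens to y1 ∘ y5 ∘ y3
m(y2, y4) flattens to y2 ∘ y4
m(m(y1, m(y5, y3)), m(y2, y4)) flattens to y1 ∘ y5 ∘ y3 ∘ y2 ∘ y4
putting the inputs in ascending order: y1 ∘ y2 ∘ y3 ∘ y4 ∘ y5

y1 ∘ y2 ∘ y3 ∘ y4 ∘ y5


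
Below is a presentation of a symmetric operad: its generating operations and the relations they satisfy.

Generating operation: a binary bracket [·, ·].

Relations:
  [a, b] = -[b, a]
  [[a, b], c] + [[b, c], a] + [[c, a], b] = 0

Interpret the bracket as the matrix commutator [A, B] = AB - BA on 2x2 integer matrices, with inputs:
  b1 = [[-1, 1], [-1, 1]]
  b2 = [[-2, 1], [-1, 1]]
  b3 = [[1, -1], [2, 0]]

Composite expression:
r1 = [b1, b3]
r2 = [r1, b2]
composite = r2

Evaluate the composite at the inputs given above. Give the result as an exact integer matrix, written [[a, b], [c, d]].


[[-4, 5], [-7, 4]]

[b1, b3] = [[1, 1], [3, -1]]
[[b1, b3], b2] = [[-4, 5], [-7, 4]]


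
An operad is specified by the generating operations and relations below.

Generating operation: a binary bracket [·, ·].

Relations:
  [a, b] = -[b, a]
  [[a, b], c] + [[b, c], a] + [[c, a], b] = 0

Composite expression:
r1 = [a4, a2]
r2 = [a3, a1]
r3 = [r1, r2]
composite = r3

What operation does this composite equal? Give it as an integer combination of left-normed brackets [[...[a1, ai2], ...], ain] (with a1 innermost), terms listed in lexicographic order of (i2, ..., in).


-[[[a1, a3], a2], a4] + [[[a1, a3], a4], a2]

Antisymmetry and Jacobi reduce to a1-anchored left-normed brackets.
Composite bracket: [[a4, a2], [a3, a1]]
Full expansion: 8 signed words from ab - ba (2^3 = 8).
Keep just the words that open with a1:
  the word a1a3a2a4 carries sign -1 and contributes -[[[a1, a3], a2], a4]
  the word a1a3a4a2 carries sign +1 and contributes +[[[a1, a3], a4], a2]


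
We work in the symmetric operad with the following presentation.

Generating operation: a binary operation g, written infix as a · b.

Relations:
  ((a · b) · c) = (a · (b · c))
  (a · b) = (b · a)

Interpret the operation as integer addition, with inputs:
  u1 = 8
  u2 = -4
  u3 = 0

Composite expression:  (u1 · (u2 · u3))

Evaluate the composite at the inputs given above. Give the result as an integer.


(u2 · u3) = -4
(u1 · (u2 · u3)) = 4

4


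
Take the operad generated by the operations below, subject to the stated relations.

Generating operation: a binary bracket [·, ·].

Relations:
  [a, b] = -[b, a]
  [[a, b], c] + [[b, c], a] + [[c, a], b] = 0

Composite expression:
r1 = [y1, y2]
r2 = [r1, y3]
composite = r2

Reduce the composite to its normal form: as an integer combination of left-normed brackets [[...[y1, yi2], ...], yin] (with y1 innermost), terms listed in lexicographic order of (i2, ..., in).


[[y1, y2], y3]

A multilinear Lie element is pinned by y1-initial words (y1 innermost).
Composite bracket: [[y1, y2], y3]
The bracket unfolds into 4 signed words via [a, b] = ab - ba (2^2 = 4).
Coefficients come from the y1-initial words:
  y1y2y3 (sign +1) contributes +[[y1, y2], y3]


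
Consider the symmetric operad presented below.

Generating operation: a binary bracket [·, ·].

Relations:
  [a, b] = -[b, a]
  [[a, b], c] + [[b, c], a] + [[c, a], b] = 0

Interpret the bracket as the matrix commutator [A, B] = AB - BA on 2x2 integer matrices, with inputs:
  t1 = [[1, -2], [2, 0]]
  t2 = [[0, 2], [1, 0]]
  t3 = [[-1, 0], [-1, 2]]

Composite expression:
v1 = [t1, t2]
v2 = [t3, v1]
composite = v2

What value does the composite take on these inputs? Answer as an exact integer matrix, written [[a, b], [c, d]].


[t1, t2] = [[-6, 2], [-1, 6]]
[t3, [t1, t2]] = [[2, -6], [9, -2]]

[[2, -6], [9, -2]]


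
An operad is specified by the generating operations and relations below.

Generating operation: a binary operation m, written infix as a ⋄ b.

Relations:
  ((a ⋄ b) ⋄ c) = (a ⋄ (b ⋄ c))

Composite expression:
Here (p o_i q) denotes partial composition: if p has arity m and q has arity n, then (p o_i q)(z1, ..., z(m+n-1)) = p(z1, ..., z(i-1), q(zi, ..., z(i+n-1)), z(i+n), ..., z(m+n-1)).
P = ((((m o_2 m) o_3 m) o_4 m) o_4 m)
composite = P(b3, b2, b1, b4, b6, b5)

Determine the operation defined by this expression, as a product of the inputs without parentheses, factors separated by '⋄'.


All parenthesizations of m agree; list the b-inputs left to right.
(b4 ⋄ b6) linearizes to b4 ⋄ b6
((b4 ⋄ b6) ⋄ b5) linearizes to b4 ⋄ b6 ⋄ b5
(b1 ⋄ ((b4 ⋄ b6) ⋄ b5)) linearizes to b1 ⋄ b4 ⋄ b6 ⋄ b5
(b2 ⋄ (b1 ⋄ ((b4 ⋄ b6) ⋄ b5))) linearizes to b2 ⋄ b1 ⋄ b4 ⋄ b6 ⋄ b5
(b3 ⋄ (b2 ⋄ (b1 ⋄ ((b4 ⋄ b6) ⋄ b5)))) linearizes to b3 ⋄ b2 ⋄ b1 ⋄ b4 ⋄ b6 ⋄ b5

b3 ⋄ b2 ⋄ b1 ⋄ b4 ⋄ b6 ⋄ b5


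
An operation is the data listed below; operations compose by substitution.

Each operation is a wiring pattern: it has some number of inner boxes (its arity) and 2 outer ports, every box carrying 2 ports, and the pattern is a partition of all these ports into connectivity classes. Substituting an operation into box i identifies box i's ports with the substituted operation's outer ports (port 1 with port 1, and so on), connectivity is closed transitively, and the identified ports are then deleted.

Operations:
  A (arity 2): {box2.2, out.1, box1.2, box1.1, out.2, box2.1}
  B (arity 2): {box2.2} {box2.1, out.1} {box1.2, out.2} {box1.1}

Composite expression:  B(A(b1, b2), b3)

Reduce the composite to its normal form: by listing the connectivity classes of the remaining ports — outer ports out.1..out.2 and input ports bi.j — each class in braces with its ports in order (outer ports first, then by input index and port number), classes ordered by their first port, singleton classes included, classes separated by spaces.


{out.1, b3.1} {out.2, b1.1, b1.2, b2.1, b2.2} {b3.2}

After gluing at B, chains via deleted ports link the b-ports.
after A, the pattern on (b1, b2) reads {out.1, out.2, b1.1, b1.2, b2.1, b2.2} (out.j = its outer ports)
after B, the pattern on (b1, b2, b3) reads {out.1, b3.1} {out.2, b1.1, b1.2, b2.1, b2.2} {b3.2} (out.j = its outer ports)


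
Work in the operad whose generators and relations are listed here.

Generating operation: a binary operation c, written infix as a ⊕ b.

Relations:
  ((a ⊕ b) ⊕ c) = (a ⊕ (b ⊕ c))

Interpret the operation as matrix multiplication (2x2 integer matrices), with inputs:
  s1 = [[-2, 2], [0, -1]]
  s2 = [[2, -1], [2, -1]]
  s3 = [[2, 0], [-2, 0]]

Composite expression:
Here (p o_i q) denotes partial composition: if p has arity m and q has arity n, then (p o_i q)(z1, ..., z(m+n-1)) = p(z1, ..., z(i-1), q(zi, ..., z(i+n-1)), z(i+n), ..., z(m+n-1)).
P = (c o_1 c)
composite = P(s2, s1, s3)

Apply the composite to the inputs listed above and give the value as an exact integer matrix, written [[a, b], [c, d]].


[[-18, 0], [-18, 0]]

(s2 ⊕ s1) = [[-4, 5], [-4, 5]]
((s2 ⊕ s1) ⊕ s3) = [[-18, 0], [-18, 0]]


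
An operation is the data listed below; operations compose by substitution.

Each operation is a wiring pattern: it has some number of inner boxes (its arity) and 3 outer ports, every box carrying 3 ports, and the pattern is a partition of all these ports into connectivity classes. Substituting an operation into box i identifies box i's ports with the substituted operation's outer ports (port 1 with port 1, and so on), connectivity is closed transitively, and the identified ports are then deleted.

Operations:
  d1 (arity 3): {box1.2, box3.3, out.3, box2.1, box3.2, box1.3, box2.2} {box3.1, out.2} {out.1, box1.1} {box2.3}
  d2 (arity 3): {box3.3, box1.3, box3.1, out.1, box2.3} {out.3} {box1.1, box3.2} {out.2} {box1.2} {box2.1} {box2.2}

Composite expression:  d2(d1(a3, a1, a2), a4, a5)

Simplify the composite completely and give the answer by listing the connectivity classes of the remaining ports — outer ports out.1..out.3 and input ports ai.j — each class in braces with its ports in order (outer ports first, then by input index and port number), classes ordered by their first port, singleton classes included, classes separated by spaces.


{out.1, a1.1, a1.2, a2.2, a2.3, a3.2, a3.3, a4.3, a5.1, a5.3} {out.2} {out.3} {a1.3} {a2.1} {a3.1, a5.2} {a4.1} {a4.2}

Connectivity passes through glued d2-boundaries; trace each wire chain.
composing d1 on (a3, a1, a2), with out.j its own outer ports: {out.1, a3.1} {out.2, a2.1} {out.3, a1.1, a1.2, a2.2, a2.3, a3.2, a3.3} {a1.3}
composing d2 on (a3, a1, a2, a4, a5), with out.j its own outer ports: {out.1, a1.1, a1.2, a2.2, a2.3, a3.2, a3.3, a4.3, a5.1, a5.3} {out.2} {out.3} {a1.3} {a2.1} {a3.1, a5.2} {a4.1} {a4.2}


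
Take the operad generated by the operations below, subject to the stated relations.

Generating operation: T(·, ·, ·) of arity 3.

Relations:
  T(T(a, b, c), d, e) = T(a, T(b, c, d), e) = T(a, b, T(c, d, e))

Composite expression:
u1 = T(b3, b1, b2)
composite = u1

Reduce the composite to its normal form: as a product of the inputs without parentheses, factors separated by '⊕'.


b3 ⊕ b1 ⊕ b2


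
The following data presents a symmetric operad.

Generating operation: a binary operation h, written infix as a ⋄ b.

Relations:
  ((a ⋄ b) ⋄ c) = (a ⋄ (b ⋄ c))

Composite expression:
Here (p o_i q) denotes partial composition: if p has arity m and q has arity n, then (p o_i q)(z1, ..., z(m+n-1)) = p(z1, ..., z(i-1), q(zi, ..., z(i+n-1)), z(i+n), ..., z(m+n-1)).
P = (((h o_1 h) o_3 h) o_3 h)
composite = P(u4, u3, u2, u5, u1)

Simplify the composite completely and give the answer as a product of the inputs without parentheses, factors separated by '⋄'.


u4 ⋄ u3 ⋄ u2 ⋄ u5 ⋄ u1

Key point: h is associative — brackets drop, the u-order remains.
(u4 ⋄ u3) unparenthesizes to u4 ⋄ u3
(u2 ⋄ u5) unparenthesizes to u2 ⋄ u5
((u2 ⋄ u5) ⋄ u1) unparenthesizes to u2 ⋄ u5 ⋄ u1
((u4 ⋄ u3) ⋄ ((u2 ⋄ u5) ⋄ u1)) unparenthesizes to u4 ⋄ u3 ⋄ u2 ⋄ u5 ⋄ u1


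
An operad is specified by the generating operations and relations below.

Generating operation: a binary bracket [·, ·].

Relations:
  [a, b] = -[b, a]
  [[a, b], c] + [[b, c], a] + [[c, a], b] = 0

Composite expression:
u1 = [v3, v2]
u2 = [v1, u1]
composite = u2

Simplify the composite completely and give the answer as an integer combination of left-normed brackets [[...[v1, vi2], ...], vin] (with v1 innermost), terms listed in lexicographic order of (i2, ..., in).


A multilinear Lie element is pinned by v1-initial words (v1 innermost).
Composite bracket: [v1, [v3, v2]]
Each bracket splits as ab - ba, giving 4 signed words (2^2 = 4).
Keep just the words that open with v1:
  the word v1v2v3 carries sign -1 and contributes -[[v1, v2], v3]
  the word v1v3v2 carries sign +1 and contributes +[[v1, v3], v2]

-[[v1, v2], v3] + [[v1, v3], v2]


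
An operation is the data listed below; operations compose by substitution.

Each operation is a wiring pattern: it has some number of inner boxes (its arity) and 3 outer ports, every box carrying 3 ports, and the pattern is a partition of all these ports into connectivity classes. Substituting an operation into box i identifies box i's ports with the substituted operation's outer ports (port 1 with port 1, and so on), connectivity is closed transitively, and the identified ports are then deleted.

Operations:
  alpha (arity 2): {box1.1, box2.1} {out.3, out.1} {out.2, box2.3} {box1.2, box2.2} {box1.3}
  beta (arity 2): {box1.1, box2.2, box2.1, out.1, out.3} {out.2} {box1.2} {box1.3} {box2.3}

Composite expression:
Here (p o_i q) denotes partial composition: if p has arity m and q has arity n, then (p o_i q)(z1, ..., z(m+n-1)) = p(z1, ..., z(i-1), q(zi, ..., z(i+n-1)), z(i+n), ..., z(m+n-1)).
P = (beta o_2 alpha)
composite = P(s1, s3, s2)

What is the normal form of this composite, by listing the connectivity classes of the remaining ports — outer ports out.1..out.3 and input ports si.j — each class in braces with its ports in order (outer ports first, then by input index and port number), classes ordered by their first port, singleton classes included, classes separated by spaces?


{out.1, out.3, s1.1, s2.3} {out.2} {s1.2} {s1.3} {s2.1, s3.1} {s2.2, s3.2} {s3.3}

Connectivity passes through glued beta-boundaries; trace each wire chain.
after alpha, the pattern on (s3, s2) reads {out.1, out.3} {out.2, s2.3} {s2.1, s3.1} {s2.2, s3.2} {s3.3} (out.j = its outer ports)
after beta, the pattern on (s1, s3, s2) reads {out.1, out.3, s1.1, s2.3} {out.2} {s1.2} {s1.3} {s2.1, s3.1} {s2.2, s3.2} {s3.3} (out.j = its outer ports)


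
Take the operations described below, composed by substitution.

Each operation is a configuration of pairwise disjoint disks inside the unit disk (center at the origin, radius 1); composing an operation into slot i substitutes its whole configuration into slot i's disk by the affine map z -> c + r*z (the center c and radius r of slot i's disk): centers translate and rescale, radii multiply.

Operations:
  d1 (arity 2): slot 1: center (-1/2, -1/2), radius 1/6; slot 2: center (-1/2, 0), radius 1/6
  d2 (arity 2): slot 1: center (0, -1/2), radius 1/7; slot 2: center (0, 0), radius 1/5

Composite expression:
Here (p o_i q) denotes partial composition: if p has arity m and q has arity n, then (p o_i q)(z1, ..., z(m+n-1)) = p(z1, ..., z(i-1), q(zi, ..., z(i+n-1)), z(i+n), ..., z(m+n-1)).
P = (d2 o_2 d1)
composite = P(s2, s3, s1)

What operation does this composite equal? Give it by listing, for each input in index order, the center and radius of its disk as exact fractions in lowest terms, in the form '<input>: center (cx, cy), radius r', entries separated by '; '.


Each s-disk chains the slot maps above it in d2; radii multiply.
s2: after 1 affine step, its disk has center (0, -1/2), radius 1/7
s3: after 2 affine steps, its disk has center (-1/10, -1/10), radius 1/30
s1: after 2 affine steps, its disk has center (-1/10, 0), radius 1/30

s1: center (-1/10, 0), radius 1/30; s2: center (0, -1/2), radius 1/7; s3: center (-1/10, -1/10), radius 1/30


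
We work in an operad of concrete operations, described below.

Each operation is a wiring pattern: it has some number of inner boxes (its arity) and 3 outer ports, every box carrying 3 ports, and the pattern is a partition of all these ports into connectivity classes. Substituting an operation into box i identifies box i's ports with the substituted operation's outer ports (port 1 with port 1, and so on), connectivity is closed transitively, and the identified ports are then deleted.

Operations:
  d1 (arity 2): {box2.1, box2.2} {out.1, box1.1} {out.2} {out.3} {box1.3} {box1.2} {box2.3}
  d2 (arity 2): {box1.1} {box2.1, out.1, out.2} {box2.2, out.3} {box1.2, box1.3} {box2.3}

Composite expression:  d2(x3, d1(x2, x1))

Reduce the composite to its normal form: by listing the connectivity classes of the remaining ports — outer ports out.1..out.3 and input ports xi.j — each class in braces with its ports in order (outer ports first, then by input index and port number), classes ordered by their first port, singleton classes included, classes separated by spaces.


Substituting into d2 glues patterns; closure does the rest.
through d1, on inputs (x2, x1): {out.1, x2.1} {out.2} {out.3} {x1.1, x1.2} {x1.3} {x2.2} {x2.3} (out.j = stage outer ports)
through d2, on inputs (x3, x2, x1): {out.1, out.2, x2.1} {out.3} {x1.1, x1.2} {x1.3} {x2.2} {x2.3} {x3.1} {x3.2, x3.3} (out.j = stage outer ports)

{out.1, out.2, x2.1} {out.3} {x1.1, x1.2} {x1.3} {x2.2} {x2.3} {x3.1} {x3.2, x3.3}


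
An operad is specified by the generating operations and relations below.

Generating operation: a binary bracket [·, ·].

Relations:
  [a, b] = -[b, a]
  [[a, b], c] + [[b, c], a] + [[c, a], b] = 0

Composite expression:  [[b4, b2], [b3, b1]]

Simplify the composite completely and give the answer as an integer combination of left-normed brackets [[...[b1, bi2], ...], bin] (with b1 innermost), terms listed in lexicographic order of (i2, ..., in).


-[[[b1, b3], b2], b4] + [[[b1, b3], b4], b2]

Expand each bracket as ab - ba; the b1-initial words give the coefficients.
Composite bracket: [[b4, b2], [b3, b1]]
The bracket unfolds into 8 signed words via [a, b] = ab - ba (2^3 = 8).
The b1-initial words carry the normal form:
  word b1b3b2b4 has sign -1, contributing -[[[b1, b3], b2], b4]
  word b1b3b4b2 has sign +1, contributing +[[[b1, b3], b4], b2]


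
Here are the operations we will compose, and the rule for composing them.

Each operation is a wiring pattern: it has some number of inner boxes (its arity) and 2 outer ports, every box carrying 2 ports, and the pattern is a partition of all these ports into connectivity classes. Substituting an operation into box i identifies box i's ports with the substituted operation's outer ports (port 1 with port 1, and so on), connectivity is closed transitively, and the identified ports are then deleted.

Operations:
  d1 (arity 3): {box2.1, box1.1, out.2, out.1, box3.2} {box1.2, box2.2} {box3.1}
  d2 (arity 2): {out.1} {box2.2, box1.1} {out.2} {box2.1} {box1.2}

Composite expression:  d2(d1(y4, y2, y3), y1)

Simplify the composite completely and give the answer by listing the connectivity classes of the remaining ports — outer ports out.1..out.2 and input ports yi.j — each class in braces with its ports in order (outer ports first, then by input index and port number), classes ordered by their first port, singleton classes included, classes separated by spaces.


{out.1} {out.2} {y1.1} {y1.2, y2.1, y3.2, y4.1} {y2.2, y4.2} {y3.1}

Reachability decides: close wires over d2-identified ports.
composing d1 on (y4, y2, y3), with out.j its own outer ports: {out.1, out.2, y2.1, y3.2, y4.1} {y2.2, y4.2} {y3.1}
composing d2 on (y4, y2, y3, y1), with out.j its own outer ports: {out.1} {out.2} {y1.1} {y1.2, y2.1, y3.2, y4.1} {y2.2, y4.2} {y3.1}
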